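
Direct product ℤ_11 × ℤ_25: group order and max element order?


|ℤ_11 × ℤ_25| = 11 × 25 = 275
Max element order = lcm(11,25) = 275
Cyclic? Yes (gcd=1)

|ℤ_11×ℤ_25| = 275, max element order = 275


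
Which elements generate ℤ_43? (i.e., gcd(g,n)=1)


g generates ℤ_n iff gcd(g,n) = 1
Prime factors of 43: 43
Generators are g ∈ {1,...,42} not divisible by any of these primes.
Generators: {1, 2, 3, 4, 5, 6, 7, 8, 9, 10, 11, 12, 13, 14, 15, 16, 17, 18, 19, 20, 21, 22, 23, 24, 25, 26, 27, 28, 29, 30, 31, 32, 33, 34, 35, 36, 37, 38, 39, 40, 41, 42}
Number of generators = φ(43) = 42

Generators of ℤ_43 = {1, 2, 3, 4, 5, 6, 7, 8, 9, 10, 11, 12, 13, 14, 15, 16, 17, 18, 19, 20, 21, 22, 23, 24, 25, 26, 27, 28, 29, 30, 31, 32, 33, 34, 35, 36, 37, 38, 39, 40, 41, 42}


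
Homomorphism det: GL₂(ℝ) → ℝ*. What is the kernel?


Kernel = preimage of identity
ker(det) = {A | det(A) = 1} = SL₂(ℝ)

ker(det) = SL₂(ℝ)


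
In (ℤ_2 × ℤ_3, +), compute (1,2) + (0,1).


Operation: componentwise addition mod (2, 3)
(1,2) + (0,1) = ((a₁+b₁) mod 2, (a₂+b₂) mod 3) with a = (1,2), b = (0,1)

(1,2) + (0,1) = (1,0)


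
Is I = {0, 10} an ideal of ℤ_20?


Check ideal conditions for I = {0, 10} in ℤ_20:
(1) I is an additive subgroup? Yes
(2) For r ∈ ℤ_20 and a ∈ I: r·a ∈ I? Yes

Yes, I is an ideal of ℤ_20


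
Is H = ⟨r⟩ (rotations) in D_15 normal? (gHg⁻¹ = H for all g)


H = ⟨r⟩ (rotations) in D_15
The rotation subgroup ⟨r⟩ has index 2 in D_15, so it is normal

Yes, normal subgroup


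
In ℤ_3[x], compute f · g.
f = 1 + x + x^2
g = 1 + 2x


Expand and collect like terms; reduce coefficients mod 3:
x^0: 1·1 = 1 ≡ 1 (mod 3)
x^1: 1·2 + 1·1 = 3 ≡ 0 (mod 3)
x^2: 1·2 + 1·1 = 3 ≡ 0 (mod 3)
x^3: 1·2 = 2 ≡ 2 (mod 3)
Result: 1 + 2x^3

f · g = 1 + 2x^3


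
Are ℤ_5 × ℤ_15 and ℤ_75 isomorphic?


Comparing ℤ_5 × ℤ_15 and ℤ_75:
gcd(5,15) = 5 ≠ 1. Max element order in ℤ_5×ℤ_15 is lcm(5,15) = 15 < 75, so it has no element of order 75

No, ℤ_5 × ℤ_15 ≇ ℤ_75


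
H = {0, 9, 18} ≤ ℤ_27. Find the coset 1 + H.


1 + H = {1 + h (mod 27) : h ∈ H}
1+0=1, 1+9=10, 1+18=19

1 + H = {1, 10, 19}


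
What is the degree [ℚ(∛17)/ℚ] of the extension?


∛17 has minimal polynomial x³ - 17 (irreducible over ℚ since 17 is not a perfect cube)

[ℚ(∛17)/ℚ] = 3


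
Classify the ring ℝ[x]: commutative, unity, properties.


Polynomial ring over ℝ (an integral domain) is a commutative integral domain with unity 1
Commutative: Yes
Integral domain: Yes
Has unity: Yes

ℝ[x]: Commutative=Yes, Unity=Yes


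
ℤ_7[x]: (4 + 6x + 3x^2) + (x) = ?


Add coefficients mod 7:
x^0: 4 + 0 = 4 (mod 7)
x^1: 6 + 1 = 0 (mod 7)
x^2: 3 + 0 = 3 (mod 7)
Result: 4 + 3x^2

f + g = 4 + 3x^2


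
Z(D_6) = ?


Z(G) = {g ∈ G | gx = xg for all x ∈ G}
For even n, Z(D_n) = {e, r^(n/2)}: the 180° rotation r^3 commutes with every reflection and rotation

Z(D_6) = {e, r^3}


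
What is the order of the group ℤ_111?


ℤ_n has n elements.

|ℤ_111| = 111


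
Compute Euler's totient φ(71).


Factor n: 71 = 71
φ(n) = n · ∏(1 - 1/p) over distinct primes p | n
φ(71) = 71 · (1 - 1/71) = 70

φ(71) = 70


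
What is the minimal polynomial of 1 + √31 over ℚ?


Let α = 1 + √31. Then α - 1 = √31, so (α - 1)² = 31, giving α² - 2α - 30 = 0. Degree 2 and α ∉ ℚ, so this is the minimal polynomial.

Minimal polynomial: x² - 2x - 30


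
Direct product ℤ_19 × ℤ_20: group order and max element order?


|ℤ_19 × ℤ_20| = 19 × 20 = 380
Max element order = lcm(19,20) = 380
Cyclic? Yes (gcd=1)

|ℤ_19×ℤ_20| = 380, max element order = 380


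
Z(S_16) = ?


Z(G) = {g ∈ G | gx = xg for all x ∈ G}
S_n is non-abelian for n ≥ 3; Z(S_16) is trivial

Z(S_16) = {e}


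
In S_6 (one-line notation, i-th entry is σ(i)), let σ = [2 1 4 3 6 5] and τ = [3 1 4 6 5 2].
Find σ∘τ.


σ∘τ: apply τ first, then σ
1 →τ 3 →σ 4
2 →τ 1 →σ 2
3 →τ 4 →σ 3
4 →τ 6 →σ 5
5 →τ 5 →σ 6
6 →τ 2 →σ 1

σ∘τ = [4 2 3 5 6 1]


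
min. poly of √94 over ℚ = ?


√94 satisfies x² - 94 = 0, irreducible over ℚ since 94 is squarefree

Minimal polynomial: x² - 94


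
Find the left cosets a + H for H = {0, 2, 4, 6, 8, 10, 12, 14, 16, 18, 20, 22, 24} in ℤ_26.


H = {0, 2, 4, 6, 8, 10, 12, 14, 16, 18, 20, 22, 24}, |H| = 13
Number of cosets = |G|/|H| = 26/13 = 2
0 + H = {0, 2, 4, 6, 8, 10, 12, 14, 16, 18, 20, 22, 24}
1 + H = {1, 3, 5, 7, 9, 11, 13, 15, 17, 19, 21, 23, 25}

Cosets: 0+H={0,2,4,6,8,10,12,14,16,18,20,22,24}; 1+H={1,3,5,7,9,11,13,15,17,19,21,23,25}


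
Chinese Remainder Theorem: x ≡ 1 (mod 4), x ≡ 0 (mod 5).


m₁ = 4, m₂ = 5, gcd = 1, so CRT applies. M = m₁·m₂ = 20
Let M₁ = M/m₁ = 5, M₂ = M/m₂ = 4
Find y₁ ≡ M₁⁻¹ (mod m₁): 5⁻¹ ≡ 1 (mod 4)
Find y₂ ≡ M₂⁻¹ (mod m₂): 4⁻¹ ≡ 4 (mod 5)
x = a₁·M₁·y₁ + a₂·M₂·y₂ = 1·5·1 + 0·4·4 = 5
Reduce mod 20: x ≡ 5
Check: 5 mod 4 = 1 ✓, 5 mod 5 = 0 ✓

x ≡ 5 (mod 20)


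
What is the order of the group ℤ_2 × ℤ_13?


|A × B| = |A| · |B|
|ℤ_2 × ℤ_13| = 2 × 13 = 26

|ℤ_2 × ℤ_13| = 26


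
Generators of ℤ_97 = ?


g generates ℤ_n iff gcd(g,n) = 1
Prime factors of 97: 97
Generators are g ∈ {1,...,96} not divisible by any of these primes.
Generators: {1, 2, 3, 4, 5, 6, 7, 8, 9, 10, 11, 12, 13, 14, 15, 16, 17, 18, 19, 20, 21, 22, 23, 24, 25, 26, 27, 28, 29, 30, 31, 32, 33, 34, 35, 36, 37, 38, 39, 40, 41, 42, 43, 44, 45, 46, 47, 48, 49, 50, 51, 52, 53, 54, 55, 56, 57, 58, 59, 60, 61, 62, 63, 64, 65, 66, 67, 68, 69, 70, 71, 72, 73, 74, 75, 76, 77, 78, 79, 80, 81, 82, 83, 84, 85, 86, 87, 88, 89, 90, 91, 92, 93, 94, 95, 96}
Number of generators = φ(97) = 96

Generators of ℤ_97 = {1, 2, 3, 4, 5, 6, 7, 8, 9, 10, 11, 12, 13, 14, 15, 16, 17, 18, 19, 20, 21, 22, 23, 24, 25, 26, 27, 28, 29, 30, 31, 32, 33, 34, 35, 36, 37, 38, 39, 40, 41, 42, 43, 44, 45, 46, 47, 48, 49, 50, 51, 52, 53, 54, 55, 56, 57, 58, 59, 60, 61, 62, 63, 64, 65, 66, 67, 68, 69, 70, 71, 72, 73, 74, 75, 76, 77, 78, 79, 80, 81, 82, 83, 84, 85, 86, 87, 88, 89, 90, 91, 92, 93, 94, 95, 96}


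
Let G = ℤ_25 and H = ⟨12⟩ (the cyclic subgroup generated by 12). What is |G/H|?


|⟨12⟩| = n / gcd(12, 25) = 25 / 1 = 25
H is normal (ℤ_25 is abelian).
|G/H| = |G| / |H| = 25 / 25 = 1

|G/H| = 1


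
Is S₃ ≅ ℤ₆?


Comparing S₃ and ℤ₆:
S₃ is non-abelian, ℤ₆ is abelian

No, S₃ ≇ ℤ₆


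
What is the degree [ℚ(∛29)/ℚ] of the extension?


∛29 has minimal polynomial x³ - 29 (irreducible over ℚ since 29 is not a perfect cube)

[ℚ(∛29)/ℚ] = 3


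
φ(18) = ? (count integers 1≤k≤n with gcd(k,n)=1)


φ(n) = count of k ∈ {1,...,n} with gcd(k,n)=1
Coprimes to 18: {1, 5, 7, 11, 13, 17}
Count: 6

φ(18) = 6


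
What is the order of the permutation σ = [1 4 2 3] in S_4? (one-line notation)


Cycle decomposition: (2 4 3)
Cycle lengths: 3
Order = lcm(3) = 3

ord(σ) = 3


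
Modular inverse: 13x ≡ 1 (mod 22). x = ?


Use the extended Euclidean algorithm to write 1 = 13·s + 22·t; then s mod 22 is the inverse.
Euclidean algorithm:
  13 = 0·22 + 13
  22 = 1·13 + 9
  13 = 1·9 + 4
  9 = 2·4 + 1
  4 = 4·1 + 0
gcd(13,22) = 1
Back-substitution gives: 13·(-5) + 22·(3) = 1
So 13⁻¹ ≡ -5 ≡ 17 (mod 22)
Check: 13 × 17 = 221 ≡ 1 (mod 22) ✓

13⁻¹ ≡ 17 (mod 22)


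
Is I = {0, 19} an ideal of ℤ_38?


Check ideal conditions for I = {0, 19} in ℤ_38:
(1) I is an additive subgroup? Yes
(2) For r ∈ ℤ_38 and a ∈ I: r·a ∈ I? Yes

Yes, I is an ideal of ℤ_38


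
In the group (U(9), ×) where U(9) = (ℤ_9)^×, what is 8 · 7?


Operation: multiplication mod 9
8 · 7 = (a × b) mod 9 with a = 8, b = 7

8 · 7 = 2


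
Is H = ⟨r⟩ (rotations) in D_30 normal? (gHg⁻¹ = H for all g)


H = ⟨r⟩ (rotations) in D_30
The rotation subgroup ⟨r⟩ has index 2 in D_30, so it is normal

Yes, normal subgroup


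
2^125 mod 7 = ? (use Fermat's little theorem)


Fermat's little theorem: if p is prime and gcd(a,p)=1, then a^(p-1) ≡ 1 (mod p)
p = 7 is prime, gcd(2,7) = 1
Reduce exponent: 125 mod 6 = 5
So 2^125 ≡ 2^5 (mod 7)
2^5 mod 7 = 4

2^125 ≡ 4 (mod 7)


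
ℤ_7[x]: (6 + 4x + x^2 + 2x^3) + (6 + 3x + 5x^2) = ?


Add coefficients mod 7:
x^0: 6 + 6 = 5 (mod 7)
x^1: 4 + 3 = 0 (mod 7)
x^2: 1 + 5 = 6 (mod 7)
x^3: 2 + 0 = 2 (mod 7)
Result: 5 + 6x^2 + 2x^3

f + g = 5 + 6x^2 + 2x^3


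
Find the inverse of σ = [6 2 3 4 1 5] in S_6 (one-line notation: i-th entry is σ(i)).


To find σ⁻¹, swap domain and range:
σ(1) = 6 → σ⁻¹(6) = 1
σ(2) = 2 → σ⁻¹(2) = 2
σ(3) = 3 → σ⁻¹(3) = 3
σ(4) = 4 → σ⁻¹(4) = 4
σ(5) = 1 → σ⁻¹(1) = 5
σ(6) = 5 → σ⁻¹(5) = 6

σ⁻¹ = [5 2 3 4 6 1]


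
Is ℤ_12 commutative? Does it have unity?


ℤ_12 is a commutative ring with unity 1; 12 = 2×6 is composite, so 2·6 ≡ 0 gives zero divisors (not an integral domain)
Commutative: Yes
Integral domain: No
Has unity: Yes

ℤ_12: Commutative=Yes, Unity=Yes


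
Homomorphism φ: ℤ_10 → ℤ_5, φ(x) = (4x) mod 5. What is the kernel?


Kernel = preimage of identity
ker(φ) = {x ∈ ℤ_10 : 4x ≡ 0 (mod 5)}. Since 5 | 10, φ is well-defined. The kernel is the cyclic subgroup ⟨5⟩ of ℤ_10 (order 2), i.e. {0, 5}

ker(φ) = {0, 5}


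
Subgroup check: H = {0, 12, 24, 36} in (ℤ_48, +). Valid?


Subgroup test for H = {0, 12, 24, 36} in (ℤ_48, +):
(1) 0 ∈ H? Yes
(2) Closure: for all a,b ∈ H, (a+b) mod 48 ∈ H? Yes
(3) Inverses: for all a ∈ H, -a mod 48 ∈ H? Yes

Yes, H is a subgroup of ℤ_48


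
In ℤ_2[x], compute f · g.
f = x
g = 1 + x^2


Expand and collect like terms; reduce coefficients mod 2:
x^0: 0·1 = 0 ≡ 0 (mod 2)
x^1: 0·0 + 1·1 = 1 ≡ 1 (mod 2)
x^2: 0·1 + 1·0 = 0 ≡ 0 (mod 2)
x^3: 1·1 = 1 ≡ 1 (mod 2)
Result: x + x^3

f · g = x + x^3


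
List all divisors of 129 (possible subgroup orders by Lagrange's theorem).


Lagrange's theorem: |H| divides |G|
|G| = 129
Divisors of 129: 1, 3, 43, 129

Possible subgroup orders: {1, 3, 43, 129}


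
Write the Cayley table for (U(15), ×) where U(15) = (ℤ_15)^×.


Elements: {1, 2, 4, 7, 8, 11, 13, 14}
Operation: multiplication mod 15
Entry (a, b) = (a × b) mod 15

Cayley table:
   |  1 |  2 |  4 |  7 |  8 | 11 | 13 | 14
 1 |  1 |  2 |  4 |  7 |  8 | 11 | 13 | 14
 2 |  2 |  4 |  8 | 14 |  1 |  7 | 11 | 13
 4 |  4 |  8 |  1 | 13 |  2 | 14 |  7 | 11
 7 |  7 | 14 | 13 |  4 | 11 |  2 |  1 |  8
 8 |  8 |  1 |  2 | 11 |  4 | 13 | 14 |  7
11 | 11 |  7 | 14 |  2 | 13 |  1 |  8 |  4
13 | 13 | 11 |  7 |  1 | 14 |  8 |  4 |  2
14 | 14 | 13 | 11 |  8 |  7 |  4 |  2 |  1


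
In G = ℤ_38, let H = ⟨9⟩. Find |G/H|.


|⟨9⟩| = n / gcd(9, 38) = 38 / 1 = 38
H is normal (ℤ_38 is abelian).
|G/H| = |G| / |H| = 38 / 38 = 1

|G/H| = 1


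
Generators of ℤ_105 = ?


g generates ℤ_n iff gcd(g,n) = 1
Prime factors of 105: 3, 5, 7
Generators are g ∈ {1,...,104} not divisible by any of these primes.
Generators: {1, 2, 4, 8, 11, 13, 16, 17, 19, 22, 23, 26, 29, 31, 32, 34, 37, 38, 41, 43, 44, 46, 47, 52, 53, 58, 59, 61, 62, 64, 67, 68, 71, 73, 74, 76, 79, 82, 83, 86, 88, 89, 92, 94, 97, 101, 103, 104}
Number of generators = φ(105) = 48

Generators of ℤ_105 = {1, 2, 4, 8, 11, 13, 16, 17, 19, 22, 23, 26, 29, 31, 32, 34, 37, 38, 41, 43, 44, 46, 47, 52, 53, 58, 59, 61, 62, 64, 67, 68, 71, 73, 74, 76, 79, 82, 83, 86, 88, 89, 92, 94, 97, 101, 103, 104}


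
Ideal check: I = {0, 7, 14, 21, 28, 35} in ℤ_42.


Check ideal conditions for I = {0, 7, 14, 21, 28, 35} in ℤ_42:
(1) I is an additive subgroup? Yes
(2) For r ∈ ℤ_42 and a ∈ I: r·a ∈ I? Yes

Yes, I is an ideal of ℤ_42


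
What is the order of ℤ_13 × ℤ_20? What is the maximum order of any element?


|ℤ_13 × ℤ_20| = 13 × 20 = 260
Max element order = lcm(13,20) = 260
Cyclic? Yes (gcd=1)

|ℤ_13×ℤ_20| = 260, max element order = 260


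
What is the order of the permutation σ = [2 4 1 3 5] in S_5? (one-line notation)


Cycle decomposition: (1 2 4 3)
Cycle lengths: 4
Order = lcm(4) = 4

ord(σ) = 4


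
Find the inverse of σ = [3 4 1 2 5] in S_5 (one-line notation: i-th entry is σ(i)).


To find σ⁻¹, swap domain and range:
σ(1) = 3 → σ⁻¹(3) = 1
σ(2) = 4 → σ⁻¹(4) = 2
σ(3) = 1 → σ⁻¹(1) = 3
σ(4) = 2 → σ⁻¹(2) = 4
σ(5) = 5 → σ⁻¹(5) = 5

σ⁻¹ = [3 4 1 2 5]


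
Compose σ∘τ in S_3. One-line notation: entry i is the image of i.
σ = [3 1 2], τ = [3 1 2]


σ∘τ: apply τ first, then σ
1 →τ 3 →σ 2
2 →τ 1 →σ 3
3 →τ 2 →σ 1

σ∘τ = [2 3 1]


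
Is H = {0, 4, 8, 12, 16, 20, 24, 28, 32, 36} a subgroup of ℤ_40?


Subgroup test for H = {0, 4, 8, 12, 16, 20, 24, 28, 32, 36} in (ℤ_40, +):
(1) 0 ∈ H? Yes
(2) Closure: for all a,b ∈ H, (a+b) mod 40 ∈ H? Yes
(3) Inverses: for all a ∈ H, -a mod 40 ∈ H? Yes

Yes, H is a subgroup of ℤ_40


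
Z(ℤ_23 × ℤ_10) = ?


Z(G) = {g ∈ G | gx = xg for all x ∈ G}
Direct product of abelian groups is abelian, so Z(G) = G

Z(ℤ_23 × ℤ_10) = ℤ_23 × ℤ_10


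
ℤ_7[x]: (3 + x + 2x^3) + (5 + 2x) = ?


Add coefficients mod 7:
x^0: 3 + 5 = 1 (mod 7)
x^1: 1 + 2 = 3 (mod 7)
x^2: 0 + 0 = 0 (mod 7)
x^3: 2 + 0 = 2 (mod 7)
Result: 1 + 3x + 2x^3

f + g = 1 + 3x + 2x^3


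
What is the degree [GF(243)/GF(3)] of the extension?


GF(243) = GF(3^5), so the extension degree is 5

[GF(243)/GF(3)] = 5


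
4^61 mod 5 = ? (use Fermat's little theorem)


Fermat's little theorem: if p is prime and gcd(a,p)=1, then a^(p-1) ≡ 1 (mod p)
p = 5 is prime, gcd(4,5) = 1
Reduce exponent: 61 mod 4 = 1
So 4^61 ≡ 4^1 (mod 5)
4^1 mod 5 = 4

4^61 ≡ 4 (mod 5)


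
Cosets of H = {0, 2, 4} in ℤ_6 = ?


H = {0, 2, 4}, |H| = 3
Number of cosets = |G|/|H| = 6/3 = 2
0 + H = {0, 2, 4}
1 + H = {1, 3, 5}

Cosets: 0+H={0,2,4}; 1+H={1,3,5}


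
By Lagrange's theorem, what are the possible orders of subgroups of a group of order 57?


Lagrange's theorem: |H| divides |G|
|G| = 57
Divisors of 57: 1, 3, 19, 57

Possible subgroup orders: {1, 3, 19, 57}


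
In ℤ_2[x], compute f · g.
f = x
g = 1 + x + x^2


Expand and collect like terms; reduce coefficients mod 2:
x^0: 0·1 = 0 ≡ 0 (mod 2)
x^1: 0·1 + 1·1 = 1 ≡ 1 (mod 2)
x^2: 0·1 + 1·1 = 1 ≡ 1 (mod 2)
x^3: 1·1 = 1 ≡ 1 (mod 2)
Result: x + x^2 + x^3

f · g = x + x^2 + x^3


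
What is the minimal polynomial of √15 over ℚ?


√15 satisfies x² - 15 = 0, irreducible over ℚ since 15 is squarefree

Minimal polynomial: x² - 15


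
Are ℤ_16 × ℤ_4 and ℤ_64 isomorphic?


Comparing ℤ_16 × ℤ_4 and ℤ_64:
gcd(16,4) = 4 ≠ 1. Max element order in ℤ_16×ℤ_4 is lcm(16,4) = 16 < 64, so it has no element of order 64

No, ℤ_16 × ℤ_4 ≇ ℤ_64


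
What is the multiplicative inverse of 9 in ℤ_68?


Use the extended Euclidean algorithm to write 1 = 9·s + 68·t; then s mod 68 is the inverse.
Euclidean algorithm:
  9 = 0·68 + 9
  68 = 7·9 + 5
  9 = 1·5 + 4
  5 = 1·4 + 1
  4 = 4·1 + 0
gcd(9,68) = 1
Back-substitution gives: 9·(-15) + 68·(2) = 1
So 9⁻¹ ≡ -15 ≡ 53 (mod 68)
Check: 9 × 53 = 477 ≡ 1 (mod 68) ✓

9⁻¹ ≡ 53 (mod 68)


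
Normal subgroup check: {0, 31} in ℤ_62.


H = {0, 31} in ℤ_62
ℤ_62 is abelian; every subgroup of an abelian group is normal

Yes, normal subgroup


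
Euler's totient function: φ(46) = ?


Factor n: 46 = 2 × 23
φ(n) = n · ∏(1 - 1/p) over distinct primes p | n
φ(46) = 46 · (1 - 1/2) · (1 - 1/23) = 22

φ(46) = 22


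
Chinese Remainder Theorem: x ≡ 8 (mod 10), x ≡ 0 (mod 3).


m₁ = 10, m₂ = 3, gcd = 1, so CRT applies. M = m₁·m₂ = 30
Let M₁ = M/m₁ = 3, M₂ = M/m₂ = 10
Find y₁ ≡ M₁⁻¹ (mod m₁): 3⁻¹ ≡ 7 (mod 10)
Find y₂ ≡ M₂⁻¹ (mod m₂): 10⁻¹ ≡ 1 (mod 3)
x = a₁·M₁·y₁ + a₂·M₂·y₂ = 8·3·7 + 0·10·1 = 168
Reduce mod 30: x ≡ 18
Check: 18 mod 10 = 8 ✓, 18 mod 3 = 0 ✓

x ≡ 18 (mod 30)


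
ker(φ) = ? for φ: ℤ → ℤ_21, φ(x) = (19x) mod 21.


Kernel = preimage of identity
ker(φ) = {x ∈ ℤ : 19x ≡ 0 (mod 21)}. gcd(19,21) = 1, so 19x ≡ 0 (mod 21) ⟺ x ≡ 0 (mod 21/1 = 21). Hence ker(φ) = 21ℤ

ker(φ) = 21ℤ


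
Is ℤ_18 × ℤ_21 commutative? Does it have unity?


Direct product ring; commutative with unity (1,1); but (1,0)·(0,1) = (0,0) gives zero divisors, so not an integral domain
Commutative: Yes
Integral domain: No
Has unity: Yes

ℤ_18 × ℤ_21: Commutative=Yes, Unity=Yes


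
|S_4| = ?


|S_n| = n! (number of permutations of n symbols)
|S_4| = 4! = 24

|S_4| = 24


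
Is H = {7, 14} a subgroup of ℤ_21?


Subgroup test for H = {7, 14} in (ℤ_21, +):
(1) 0 ∈ H? No
(2) Closure: for all a,b ∈ H, (a+b) mod 21 ∈ H? No  [counterexample: 7 + 14 = 0 ∉ H]
(3) Inverses: for all a ∈ H, -a mod 21 ∈ H? Yes

No, H is not a subgroup of ℤ_21


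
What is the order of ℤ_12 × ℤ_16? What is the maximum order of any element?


|ℤ_12 × ℤ_16| = 12 × 16 = 192
Max element order = lcm(12,16) = 48
Cyclic? No (gcd=4)

|ℤ_12×ℤ_16| = 192, max element order = 48


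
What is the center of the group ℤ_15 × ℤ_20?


Z(G) = {g ∈ G | gx = xg for all x ∈ G}
Direct product of abelian groups is abelian, so Z(G) = G

Z(ℤ_15 × ℤ_20) = ℤ_15 × ℤ_20


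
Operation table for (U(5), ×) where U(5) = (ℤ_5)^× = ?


Elements: {1, 2, 3, 4}
Operation: multiplication mod 5
Entry (a, b) = (a × b) mod 5

Cayley table:
  | 1 | 2 | 3 | 4
1 | 1 | 2 | 3 | 4
2 | 2 | 4 | 1 | 3
3 | 3 | 1 | 4 | 2
4 | 4 | 3 | 2 | 1


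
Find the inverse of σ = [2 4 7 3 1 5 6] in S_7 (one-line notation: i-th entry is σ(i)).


To find σ⁻¹, swap domain and range:
σ(1) = 2 → σ⁻¹(2) = 1
σ(2) = 4 → σ⁻¹(4) = 2
σ(3) = 7 → σ⁻¹(7) = 3
σ(4) = 3 → σ⁻¹(3) = 4
σ(5) = 1 → σ⁻¹(1) = 5
σ(6) = 5 → σ⁻¹(5) = 6
σ(7) = 6 → σ⁻¹(6) = 7

σ⁻¹ = [5 1 4 2 6 7 3]


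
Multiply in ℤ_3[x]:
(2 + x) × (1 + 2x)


Expand and collect like terms; reduce coefficients mod 3:
x^0: 2·1 = 2 ≡ 2 (mod 3)
x^1: 2·2 + 1·1 = 5 ≡ 2 (mod 3)
x^2: 1·2 = 2 ≡ 2 (mod 3)
Result: 2 + 2x + 2x^2

f · g = 2 + 2x + 2x^2


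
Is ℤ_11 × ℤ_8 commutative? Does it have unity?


Direct product ring; commutative with unity (1,1); but (1,0)·(0,1) = (0,0) gives zero divisors, so not an integral domain
Commutative: Yes
Integral domain: No
Has unity: Yes

ℤ_11 × ℤ_8: Commutative=Yes, Unity=Yes


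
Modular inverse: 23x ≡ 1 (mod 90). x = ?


Use the extended Euclidean algorithm to write 1 = 23·s + 90·t; then s mod 90 is the inverse.
Euclidean algorithm:
  23 = 0·90 + 23
  90 = 3·23 + 21
  23 = 1·21 + 2
  21 = 10·2 + 1
  2 = 2·1 + 0
gcd(23,90) = 1
Back-substitution gives: 23·(-43) + 90·(11) = 1
So 23⁻¹ ≡ -43 ≡ 47 (mod 90)
Check: 23 × 47 = 1081 ≡ 1 (mod 90) ✓

23⁻¹ ≡ 47 (mod 90)


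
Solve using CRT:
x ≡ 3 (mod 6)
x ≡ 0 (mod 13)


m₁ = 6, m₂ = 13, gcd = 1, so CRT applies. M = m₁·m₂ = 78
Let M₁ = M/m₁ = 13, M₂ = M/m₂ = 6
Find y₁ ≡ M₁⁻¹ (mod m₁): 13⁻¹ ≡ 1 (mod 6)
Find y₂ ≡ M₂⁻¹ (mod m₂): 6⁻¹ ≡ 11 (mod 13)
x = a₁·M₁·y₁ + a₂·M₂·y₂ = 3·13·1 + 0·6·11 = 39
Reduce mod 78: x ≡ 39
Check: 39 mod 6 = 3 ✓, 39 mod 13 = 0 ✓

x ≡ 39 (mod 78)


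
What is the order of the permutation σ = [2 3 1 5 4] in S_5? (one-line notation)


Cycle decomposition: (1 2 3) (4 5)
Cycle lengths: 3, 2
Order = lcm(3, 2) = 6

ord(σ) = 6


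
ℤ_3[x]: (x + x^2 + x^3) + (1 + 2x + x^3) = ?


Add coefficients mod 3:
x^0: 0 + 1 = 1 (mod 3)
x^1: 1 + 2 = 0 (mod 3)
x^2: 1 + 0 = 1 (mod 3)
x^3: 1 + 1 = 2 (mod 3)
Result: 1 + x^2 + 2x^3

f + g = 1 + x^2 + 2x^3


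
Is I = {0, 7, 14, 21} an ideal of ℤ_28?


Check ideal conditions for I = {0, 7, 14, 21} in ℤ_28:
(1) I is an additive subgroup? Yes
(2) For r ∈ ℤ_28 and a ∈ I: r·a ∈ I? Yes

Yes, I is an ideal of ℤ_28


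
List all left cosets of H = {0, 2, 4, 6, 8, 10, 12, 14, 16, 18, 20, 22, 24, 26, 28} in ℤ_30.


H = {0, 2, 4, 6, 8, 10, 12, 14, 16, 18, 20, 22, 24, 26, 28}, |H| = 15
Number of cosets = |G|/|H| = 30/15 = 2
0 + H = {0, 2, 4, 6, 8, 10, 12, 14, 16, 18, 20, 22, 24, 26, 28}
1 + H = {1, 3, 5, 7, 9, 11, 13, 15, 17, 19, 21, 23, 25, 27, 29}

Cosets: 0+H={0,2,4,6,8,10,12,14,16,18,20,22,24,26,28}; 1+H={1,3,5,7,9,11,13,15,17,19,21,23,25,27,29}


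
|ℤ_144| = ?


ℤ_n has n elements.

|ℤ_144| = 144


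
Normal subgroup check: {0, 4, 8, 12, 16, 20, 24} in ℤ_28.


H = {0, 4, 8, 12, 16, 20, 24} in ℤ_28
ℤ_28 is abelian; every subgroup of an abelian group is normal

Yes, normal subgroup


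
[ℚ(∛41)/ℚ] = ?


∛41 has minimal polynomial x³ - 41 (irreducible over ℚ since 41 is not a perfect cube)

[ℚ(∛41)/ℚ] = 3


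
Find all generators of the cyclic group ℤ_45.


g generates ℤ_n iff gcd(g,n) = 1
Prime factors of 45: 3, 5
Generators are g ∈ {1,...,44} not divisible by any of these primes.
Generators: {1, 2, 4, 7, 8, 11, 13, 14, 16, 17, 19, 22, 23, 26, 28, 29, 31, 32, 34, 37, 38, 41, 43, 44}
Number of generators = φ(45) = 24

Generators of ℤ_45 = {1, 2, 4, 7, 8, 11, 13, 14, 16, 17, 19, 22, 23, 26, 28, 29, 31, 32, 34, 37, 38, 41, 43, 44}


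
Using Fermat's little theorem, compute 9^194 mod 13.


Fermat's little theorem: if p is prime and gcd(a,p)=1, then a^(p-1) ≡ 1 (mod p)
p = 13 is prime, gcd(9,13) = 1
Reduce exponent: 194 mod 12 = 2
So 9^194 ≡ 9^2 (mod 13)
9^2 mod 13 = 3

9^194 ≡ 3 (mod 13)


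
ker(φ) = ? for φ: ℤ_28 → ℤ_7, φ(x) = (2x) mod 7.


Kernel = preimage of identity
ker(φ) = {x ∈ ℤ_28 : 2x ≡ 0 (mod 7)}. Since 7 | 28, φ is well-defined. The kernel is the cyclic subgroup ⟨7⟩ of ℤ_28 (order 4), i.e. {0, 7, 14, 21}

ker(φ) = {0, 7, 14, 21}


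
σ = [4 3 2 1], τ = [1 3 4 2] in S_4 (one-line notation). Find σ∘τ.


σ∘τ: apply τ first, then σ
1 →τ 1 →σ 4
2 →τ 3 →σ 2
3 →τ 4 →σ 1
4 →τ 2 →σ 3

σ∘τ = [4 2 1 3]


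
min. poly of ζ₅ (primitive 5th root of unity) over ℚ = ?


ζ₅ is a root of Φ₅(x) = x⁴ + x³ + x² + x + 1, irreducible over ℚ

Minimal polynomial: x⁴ + x³ + x² + x + 1


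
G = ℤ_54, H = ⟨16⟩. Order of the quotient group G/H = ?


|⟨16⟩| = n / gcd(16, 54) = 54 / 2 = 27
H is normal (ℤ_54 is abelian).
|G/H| = |G| / |H| = 54 / 27 = 2

|G/H| = 2


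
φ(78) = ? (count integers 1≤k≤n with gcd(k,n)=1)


Factor n: 78 = 2 × 3 × 13
φ(n) = n · ∏(1 - 1/p) over distinct primes p | n
φ(78) = 78 · (1 - 1/2) · (1 - 1/3) · (1 - 1/13) = 24

φ(78) = 24


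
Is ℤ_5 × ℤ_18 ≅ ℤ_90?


Comparing ℤ_5 × ℤ_18 and ℤ_90:
gcd(5,18) = 1, so ℤ_5 × ℤ_18 ≅ ℤ_90 (CRT)

Yes, ℤ_5 × ℤ_18 ≅ ℤ_90


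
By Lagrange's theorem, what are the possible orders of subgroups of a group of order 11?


Lagrange's theorem: |H| divides |G|
|G| = 11
Divisors of 11: 1, 11

Possible subgroup orders: {1, 11}


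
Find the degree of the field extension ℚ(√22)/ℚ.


√22 has minimal polynomial x² - 22 (irreducible over ℚ since 22 is squarefree)

[ℚ(√22)/ℚ] = 2


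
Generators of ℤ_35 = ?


g generates ℤ_n iff gcd(g,n) = 1
Prime factors of 35: 5, 7
Generators are g ∈ {1,...,34} not divisible by any of these primes.
Generators: {1, 2, 3, 4, 6, 8, 9, 11, 12, 13, 16, 17, 18, 19, 22, 23, 24, 26, 27, 29, 31, 32, 33, 34}
Number of generators = φ(35) = 24

Generators of ℤ_35 = {1, 2, 3, 4, 6, 8, 9, 11, 12, 13, 16, 17, 18, 19, 22, 23, 24, 26, 27, 29, 31, 32, 33, 34}


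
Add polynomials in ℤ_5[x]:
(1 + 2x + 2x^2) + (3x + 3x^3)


Add coefficients mod 5:
x^0: 1 + 0 = 1 (mod 5)
x^1: 2 + 3 = 0 (mod 5)
x^2: 2 + 0 = 2 (mod 5)
x^3: 0 + 3 = 3 (mod 5)
Result: 1 + 2x^2 + 3x^3

f + g = 1 + 2x^2 + 3x^3


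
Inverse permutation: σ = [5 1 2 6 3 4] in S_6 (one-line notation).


To find σ⁻¹, swap domain and range:
σ(1) = 5 → σ⁻¹(5) = 1
σ(2) = 1 → σ⁻¹(1) = 2
σ(3) = 2 → σ⁻¹(2) = 3
σ(4) = 6 → σ⁻¹(6) = 4
σ(5) = 3 → σ⁻¹(3) = 5
σ(6) = 4 → σ⁻¹(4) = 6

σ⁻¹ = [2 3 5 6 1 4]


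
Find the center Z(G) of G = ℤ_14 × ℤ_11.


Z(G) = {g ∈ G | gx = xg for all x ∈ G}
Direct product of abelian groups is abelian, so Z(G) = G

Z(ℤ_14 × ℤ_11) = ℤ_14 × ℤ_11


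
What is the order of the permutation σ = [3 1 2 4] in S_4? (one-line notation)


Cycle decomposition: (1 3 2)
Cycle lengths: 3
Order = lcm(3) = 3

ord(σ) = 3


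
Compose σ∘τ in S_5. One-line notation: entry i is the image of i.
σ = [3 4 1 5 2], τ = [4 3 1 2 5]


σ∘τ: apply τ first, then σ
1 →τ 4 →σ 5
2 →τ 3 →σ 1
3 →τ 1 →σ 3
4 →τ 2 →σ 4
5 →τ 5 →σ 2

σ∘τ = [5 1 3 4 2]


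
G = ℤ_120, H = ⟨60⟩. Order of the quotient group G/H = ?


|⟨60⟩| = n / gcd(60, 120) = 120 / 60 = 2
H is normal (ℤ_120 is abelian).
|G/H| = |G| / |H| = 120 / 2 = 60

|G/H| = 60


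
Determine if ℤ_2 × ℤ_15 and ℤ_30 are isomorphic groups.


Comparing ℤ_2 × ℤ_15 and ℤ_30:
gcd(2,15) = 1, so ℤ_2 × ℤ_15 ≅ ℤ_30 (CRT)

Yes, ℤ_2 × ℤ_15 ≅ ℤ_30


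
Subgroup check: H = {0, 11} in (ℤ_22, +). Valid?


Subgroup test for H = {0, 11} in (ℤ_22, +):
(1) 0 ∈ H? Yes
(2) Closure: for all a,b ∈ H, (a+b) mod 22 ∈ H? Yes
(3) Inverses: for all a ∈ H, -a mod 22 ∈ H? Yes

Yes, H is a subgroup of ℤ_22


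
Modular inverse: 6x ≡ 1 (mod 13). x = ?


Use the extended Euclidean algorithm to write 1 = 6·s + 13·t; then s mod 13 is the inverse.
Euclidean algorithm:
  6 = 0·13 + 6
  13 = 2·6 + 1
  6 = 6·1 + 0
gcd(6,13) = 1
Back-substitution gives: 6·(-2) + 13·(1) = 1
So 6⁻¹ ≡ -2 ≡ 11 (mod 13)
Check: 6 × 11 = 66 ≡ 1 (mod 13) ✓

6⁻¹ ≡ 11 (mod 13)


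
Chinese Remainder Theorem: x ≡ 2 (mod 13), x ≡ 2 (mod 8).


m₁ = 13, m₂ = 8, gcd = 1, so CRT applies. M = m₁·m₂ = 104
Let M₁ = M/m₁ = 8, M₂ = M/m₂ = 13
Find y₁ ≡ M₁⁻¹ (mod m₁): 8⁻¹ ≡ 5 (mod 13)
Find y₂ ≡ M₂⁻¹ (mod m₂): 13⁻¹ ≡ 5 (mod 8)
x = a₁·M₁·y₁ + a₂·M₂·y₂ = 2·8·5 + 2·13·5 = 210
Reduce mod 104: x ≡ 2
Check: 2 mod 13 = 2 ✓, 2 mod 8 = 2 ✓

x ≡ 2 (mod 104)


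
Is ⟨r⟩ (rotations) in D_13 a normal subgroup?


H = ⟨r⟩ (rotations) in D_13
The rotation subgroup ⟨r⟩ has index 2 in D_13, so it is normal

Yes, normal subgroup


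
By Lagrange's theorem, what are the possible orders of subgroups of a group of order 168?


Lagrange's theorem: |H| divides |G|
|G| = 168
Divisors of 168: 1, 2, 3, 4, 6, 7, 8, 12, 14, 21, 24, 28, 42, 56, 84, 168

Possible subgroup orders: {1, 2, 3, 4, 6, 7, 8, 12, 14, 21, 24, 28, 42, 56, 84, 168}


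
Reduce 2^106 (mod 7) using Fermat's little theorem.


Fermat's little theorem: if p is prime and gcd(a,p)=1, then a^(p-1) ≡ 1 (mod p)
p = 7 is prime, gcd(2,7) = 1
Reduce exponent: 106 mod 6 = 4
So 2^106 ≡ 2^4 (mod 7)
2^4 mod 7 = 2

2^106 ≡ 2 (mod 7)


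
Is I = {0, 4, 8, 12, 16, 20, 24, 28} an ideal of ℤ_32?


Check ideal conditions for I = {0, 4, 8, 12, 16, 20, 24, 28} in ℤ_32:
(1) I is an additive subgroup? Yes
(2) For r ∈ ℤ_32 and a ∈ I: r·a ∈ I? Yes

Yes, I is an ideal of ℤ_32


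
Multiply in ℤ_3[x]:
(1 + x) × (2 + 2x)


Expand and collect like terms; reduce coefficients mod 3:
x^0: 1·2 = 2 ≡ 2 (mod 3)
x^1: 1·2 + 1·2 = 4 ≡ 1 (mod 3)
x^2: 1·2 = 2 ≡ 2 (mod 3)
Result: 2 + x + 2x^2

f · g = 2 + x + 2x^2


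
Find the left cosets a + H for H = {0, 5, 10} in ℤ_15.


H = {0, 5, 10}, |H| = 3
Number of cosets = |G|/|H| = 15/3 = 5
0 + H = {0, 5, 10}
1 + H = {1, 6, 11}
2 + H = {2, 7, 12}
3 + H = {3, 8, 13}
4 + H = {4, 9, 14}

Cosets: 0+H={0,5,10}; 1+H={1,6,11}; 2+H={2,7,12}; 3+H={3,8,13}; 4+H={4,9,14}


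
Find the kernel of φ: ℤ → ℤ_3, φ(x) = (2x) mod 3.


Kernel = preimage of identity
ker(φ) = {x ∈ ℤ : 2x ≡ 0 (mod 3)}. gcd(2,3) = 1, so 2x ≡ 0 (mod 3) ⟺ x ≡ 0 (mod 3/1 = 3). Hence ker(φ) = 3ℤ

ker(φ) = 3ℤ


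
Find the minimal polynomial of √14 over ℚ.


√14 satisfies x² - 14 = 0, irreducible over ℚ since 14 is squarefree

Minimal polynomial: x² - 14


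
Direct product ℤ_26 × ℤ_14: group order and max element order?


|ℤ_26 × ℤ_14| = 26 × 14 = 364
Max element order = lcm(26,14) = 182
Cyclic? No (gcd=2)

|ℤ_26×ℤ_14| = 364, max element order = 182


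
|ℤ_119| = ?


ℤ_n has n elements.

|ℤ_119| = 119


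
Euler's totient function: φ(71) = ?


Factor n: 71 = 71
φ(n) = n · ∏(1 - 1/p) over distinct primes p | n
φ(71) = 71 · (1 - 1/71) = 70

φ(71) = 70


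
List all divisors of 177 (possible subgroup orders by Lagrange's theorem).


Lagrange's theorem: |H| divides |G|
|G| = 177
Divisors of 177: 1, 3, 59, 177

Possible subgroup orders: {1, 3, 59, 177}


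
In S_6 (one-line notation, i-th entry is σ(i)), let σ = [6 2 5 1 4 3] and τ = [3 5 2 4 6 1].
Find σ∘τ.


σ∘τ: apply τ first, then σ
1 →τ 3 →σ 5
2 →τ 5 →σ 4
3 →τ 2 →σ 2
4 →τ 4 →σ 1
5 →τ 6 →σ 3
6 →τ 1 →σ 6

σ∘τ = [5 4 2 1 3 6]


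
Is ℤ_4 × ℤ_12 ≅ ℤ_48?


Comparing ℤ_4 × ℤ_12 and ℤ_48:
gcd(4,12) = 4 ≠ 1. Max element order in ℤ_4×ℤ_12 is lcm(4,12) = 12 < 48, so it has no element of order 48

No, ℤ_4 × ℤ_12 ≇ ℤ_48


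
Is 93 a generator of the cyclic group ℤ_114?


g generates ℤ_n iff gcd(g, n) = 1
gcd(93, 114) = 3
Since gcd = 3 ≠ 1, ⟨93⟩ has order 38 < 114, so 93 is not a generator.

No, 93 does not generate ℤ_114


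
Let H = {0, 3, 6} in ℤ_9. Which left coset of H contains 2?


2 + H = {2 + h (mod 9) : h ∈ H}
2+0=2, 2+3=5, 2+6=8

2 + H = {2, 5, 8}


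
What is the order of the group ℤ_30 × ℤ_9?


|A × B| = |A| · |B|
|ℤ_30 × ℤ_9| = 30 × 9 = 270

|ℤ_30 × ℤ_9| = 270


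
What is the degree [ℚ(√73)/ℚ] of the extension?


√73 has minimal polynomial x² - 73 (irreducible over ℚ since 73 is squarefree)

[ℚ(√73)/ℚ] = 2


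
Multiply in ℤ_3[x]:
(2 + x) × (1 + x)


Expand and collect like terms; reduce coefficients mod 3:
x^0: 2·1 = 2 ≡ 2 (mod 3)
x^1: 2·1 + 1·1 = 3 ≡ 0 (mod 3)
x^2: 1·1 = 1 ≡ 1 (mod 3)
Result: 2 + x^2

f · g = 2 + x^2


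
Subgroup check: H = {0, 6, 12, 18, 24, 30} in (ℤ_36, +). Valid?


Subgroup test for H = {0, 6, 12, 18, 24, 30} in (ℤ_36, +):
(1) 0 ∈ H? Yes
(2) Closure: for all a,b ∈ H, (a+b) mod 36 ∈ H? Yes
(3) Inverses: for all a ∈ H, -a mod 36 ∈ H? Yes

Yes, H is a subgroup of ℤ_36


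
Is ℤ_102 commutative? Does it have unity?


ℤ_102 is a commutative ring with unity 1; 102 = 2×51 is composite, so 2·51 ≡ 0 gives zero divisors (not an integral domain)
Commutative: Yes
Integral domain: No
Has unity: Yes

ℤ_102: Commutative=Yes, Unity=Yes


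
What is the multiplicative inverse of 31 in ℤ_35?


Use the extended Euclidean algorithm to write 1 = 31·s + 35·t; then s mod 35 is the inverse.
Euclidean algorithm:
  31 = 0·35 + 31
  35 = 1·31 + 4
  31 = 7·4 + 3
  4 = 1·3 + 1
  3 = 3·1 + 0
gcd(31,35) = 1
Back-substitution gives: 31·(-9) + 35·(8) = 1
So 31⁻¹ ≡ -9 ≡ 26 (mod 35)
Check: 31 × 26 = 806 ≡ 1 (mod 35) ✓

31⁻¹ ≡ 26 (mod 35)


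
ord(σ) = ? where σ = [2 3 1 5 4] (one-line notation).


Cycle decomposition: (1 2 3) (4 5)
Cycle lengths: 3, 2
Order = lcm(3, 2) = 6

ord(σ) = 6


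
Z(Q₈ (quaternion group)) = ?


Z(G) = {g ∈ G | gx = xg for all x ∈ G}
In Q₈ = {±1, ±i, ±j, ±k}, only ±1 commute with every element

Z(Q₈ (quaternion group)) = {1, -1}


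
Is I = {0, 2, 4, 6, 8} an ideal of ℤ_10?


Check ideal conditions for I = {0, 2, 4, 6, 8} in ℤ_10:
(1) I is an additive subgroup? Yes
(2) For r ∈ ℤ_10 and a ∈ I: r·a ∈ I? Yes

Yes, I is an ideal of ℤ_10


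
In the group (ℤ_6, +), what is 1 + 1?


Operation: addition mod 6
1 + 1 = (a + b) mod 6 with a = 1, b = 1

1 + 1 = 2


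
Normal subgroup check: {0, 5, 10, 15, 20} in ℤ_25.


H = {0, 5, 10, 15, 20} in ℤ_25
ℤ_25 is abelian; every subgroup of an abelian group is normal

Yes, normal subgroup


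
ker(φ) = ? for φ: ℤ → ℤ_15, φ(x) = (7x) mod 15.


Kernel = preimage of identity
ker(φ) = {x ∈ ℤ : 7x ≡ 0 (mod 15)}. gcd(7,15) = 1, so 7x ≡ 0 (mod 15) ⟺ x ≡ 0 (mod 15/1 = 15). Hence ker(φ) = 15ℤ

ker(φ) = 15ℤ


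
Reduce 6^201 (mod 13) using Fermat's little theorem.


Fermat's little theorem: if p is prime and gcd(a,p)=1, then a^(p-1) ≡ 1 (mod p)
p = 13 is prime, gcd(6,13) = 1
Reduce exponent: 201 mod 12 = 9
So 6^201 ≡ 6^9 (mod 13)
6^9 mod 13 = 5

6^201 ≡ 5 (mod 13)


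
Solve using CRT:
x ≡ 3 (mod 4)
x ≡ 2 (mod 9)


m₁ = 4, m₂ = 9, gcd = 1, so CRT applies. M = m₁·m₂ = 36
Let M₁ = M/m₁ = 9, M₂ = M/m₂ = 4
Find y₁ ≡ M₁⁻¹ (mod m₁): 9⁻¹ ≡ 1 (mod 4)
Find y₂ ≡ M₂⁻¹ (mod m₂): 4⁻¹ ≡ 7 (mod 9)
x = a₁·M₁·y₁ + a₂·M₂·y₂ = 3·9·1 + 2·4·7 = 83
Reduce mod 36: x ≡ 11
Check: 11 mod 4 = 3 ✓, 11 mod 9 = 2 ✓

x ≡ 11 (mod 36)


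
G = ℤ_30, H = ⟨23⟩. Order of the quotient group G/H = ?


|⟨23⟩| = n / gcd(23, 30) = 30 / 1 = 30
H is normal (ℤ_30 is abelian).
|G/H| = |G| / |H| = 30 / 30 = 1

|G/H| = 1


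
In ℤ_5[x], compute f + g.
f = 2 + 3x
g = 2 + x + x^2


Add coefficients mod 5:
x^0: 2 + 2 = 4 (mod 5)
x^1: 3 + 1 = 4 (mod 5)
x^2: 0 + 1 = 1 (mod 5)
Result: 4 + 4x + x^2

f + g = 4 + 4x + x^2


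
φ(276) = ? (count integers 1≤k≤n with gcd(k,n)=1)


Factor n: 276 = 2^2 × 3 × 23
φ(n) = n · ∏(1 - 1/p) over distinct primes p | n
φ(276) = 276 · (1 - 1/2) · (1 - 1/3) · (1 - 1/23) = 88

φ(276) = 88


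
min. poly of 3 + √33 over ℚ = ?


Let α = 3 + √33. Then α - 3 = √33, so (α - 3)² = 33, giving α² - 6α - 24 = 0. Degree 2 and α ∉ ℚ, so this is the minimal polynomial.

Minimal polynomial: x² - 6x - 24


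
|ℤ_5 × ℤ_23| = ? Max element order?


|ℤ_5 × ℤ_23| = 5 × 23 = 115
Max element order = lcm(5,23) = 115
Cyclic? Yes (gcd=1)

|ℤ_5×ℤ_23| = 115, max element order = 115


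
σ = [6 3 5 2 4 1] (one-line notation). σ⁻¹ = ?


To find σ⁻¹, swap domain and range:
σ(1) = 6 → σ⁻¹(6) = 1
σ(2) = 3 → σ⁻¹(3) = 2
σ(3) = 5 → σ⁻¹(5) = 3
σ(4) = 2 → σ⁻¹(2) = 4
σ(5) = 4 → σ⁻¹(4) = 5
σ(6) = 1 → σ⁻¹(1) = 6

σ⁻¹ = [6 4 2 5 3 1]


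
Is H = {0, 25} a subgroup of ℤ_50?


Subgroup test for H = {0, 25} in (ℤ_50, +):
(1) 0 ∈ H? Yes
(2) Closure: for all a,b ∈ H, (a+b) mod 50 ∈ H? Yes
(3) Inverses: for all a ∈ H, -a mod 50 ∈ H? Yes

Yes, H is a subgroup of ℤ_50


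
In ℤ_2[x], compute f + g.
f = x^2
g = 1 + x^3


Add coefficients mod 2:
x^0: 0 + 1 = 1 (mod 2)
x^1: 0 + 0 = 0 (mod 2)
x^2: 1 + 0 = 1 (mod 2)
x^3: 0 + 1 = 1 (mod 2)
Result: 1 + x^2 + x^3

f + g = 1 + x^2 + x^3


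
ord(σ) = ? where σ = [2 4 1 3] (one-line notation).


Cycle decomposition: (1 2 4 3)
Cycle lengths: 4
Order = lcm(4) = 4

ord(σ) = 4


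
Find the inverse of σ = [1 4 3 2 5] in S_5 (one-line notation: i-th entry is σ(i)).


To find σ⁻¹, swap domain and range:
σ(1) = 1 → σ⁻¹(1) = 1
σ(2) = 4 → σ⁻¹(4) = 2
σ(3) = 3 → σ⁻¹(3) = 3
σ(4) = 2 → σ⁻¹(2) = 4
σ(5) = 5 → σ⁻¹(5) = 5

σ⁻¹ = [1 4 3 2 5]


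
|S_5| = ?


|S_n| = n! (number of permutations of n symbols)
|S_5| = 5! = 120

|S_5| = 120


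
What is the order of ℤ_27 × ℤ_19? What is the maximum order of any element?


|ℤ_27 × ℤ_19| = 27 × 19 = 513
Max element order = lcm(27,19) = 513
Cyclic? Yes (gcd=1)

|ℤ_27×ℤ_19| = 513, max element order = 513


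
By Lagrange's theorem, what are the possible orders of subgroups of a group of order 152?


Lagrange's theorem: |H| divides |G|
|G| = 152
Divisors of 152: 1, 2, 4, 8, 19, 38, 76, 152

Possible subgroup orders: {1, 2, 4, 8, 19, 38, 76, 152}


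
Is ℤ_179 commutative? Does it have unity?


ℤ_179 is a commutative ring with unity 1; 179 is prime, so ℤ_179 is a field (hence an integral domain)
Commutative: Yes
Integral domain: Yes
Has unity: Yes

ℤ_179: Commutative=Yes, Unity=Yes


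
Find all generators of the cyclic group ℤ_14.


g generates ℤ_n iff gcd(g,n) = 1
Checking each g ∈ {1,...,13}:
gcd(1,14) = 1
gcd(2,14) = 2
gcd(3,14) = 1
gcd(4,14) = 2
gcd(5,14) = 1
gcd(6,14) = 2
gcd(7,14) = 7
gcd(8,14) = 2
gcd(9,14) = 1
gcd(10,14) = 2
gcd(11,14) = 1
gcd(12,14) = 2
gcd(13,14) = 1
Generators: {1, 3, 5, 9, 11, 13}
Number of generators = φ(14) = 6

Generators of ℤ_14 = {1, 3, 5, 9, 11, 13}


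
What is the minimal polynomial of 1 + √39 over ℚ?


Let α = 1 + √39. Then α - 1 = √39, so (α - 1)² = 39, giving α² - 2α - 38 = 0. Degree 2 and α ∉ ℚ, so this is the minimal polynomial.

Minimal polynomial: x² - 2x - 38


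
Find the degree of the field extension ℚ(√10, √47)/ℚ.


[ℚ(√10,√47):ℚ] = [ℚ(√10,√47):ℚ(√10)]·[ℚ(√10):ℚ] = 2·2 = 4

[ℚ(√10, √47)/ℚ] = 4


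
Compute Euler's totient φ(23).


φ(n) = count of k ∈ {1,...,n} with gcd(k,n)=1
Coprimes to 23: {1, 2, 3, 4, 5, 6, 7, 8, 9, 10, 11, 12, 13, 14, 15, 16, 17, 18, 19, 20, 21, 22}
Count: 22

φ(23) = 22


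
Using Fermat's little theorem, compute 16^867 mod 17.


Fermat's little theorem: if p is prime and gcd(a,p)=1, then a^(p-1) ≡ 1 (mod p)
p = 17 is prime, gcd(16,17) = 1
Reduce exponent: 867 mod 16 = 3
So 16^867 ≡ 16^3 (mod 17)
16^3 mod 17 = 16

16^867 ≡ 16 (mod 17)


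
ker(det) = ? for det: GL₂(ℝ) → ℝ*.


Kernel = preimage of identity
ker(det) = {A | det(A) = 1} = SL₂(ℝ)

ker(det) = SL₂(ℝ)


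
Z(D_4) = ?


Z(G) = {g ∈ G | gx = xg for all x ∈ G}
For even n, Z(D_n) = {e, r^(n/2)}: the 180° rotation r^2 commutes with every reflection and rotation

Z(D_4) = {e, r^2}


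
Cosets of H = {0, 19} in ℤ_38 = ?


H = {0, 19}, |H| = 2
Number of cosets = |G|/|H| = 38/2 = 19
0 + H = {0, 19}
1 + H = {1, 20}
2 + H = {2, 21}
3 + H = {3, 22}
4 + H = {4, 23}
5 + H = {5, 24}
6 + H = {6, 25}
7 + H = {7, 26}
8 + H = {8, 27}
9 + H = {9, 28}
10 + H = {10, 29}
11 + H = {11, 30}
12 + H = {12, 31}
13 + H = {13, 32}
14 + H = {14, 33}
15 + H = {15, 34}
16 + H = {16, 35}
17 + H = {17, 36}
18 + H = {18, 37}

Cosets: 0+H={0,19}; 1+H={1,20}; 2+H={2,21}; 3+H={3,22}; 4+H={4,23}; 5+H={5,24}; 6+H={6,25}; 7+H={7,26}; 8+H={8,27}; 9+H={9,28}; 10+H={10,29}; 11+H={11,30}; 12+H={12,31}; 13+H={13,32}; 14+H={14,33}; 15+H={15,34}; 16+H={16,35}; 17+H={17,36}; 18+H={18,37}


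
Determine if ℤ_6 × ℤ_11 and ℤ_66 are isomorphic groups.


Comparing ℤ_6 × ℤ_11 and ℤ_66:
gcd(6,11) = 1, so ℤ_6 × ℤ_11 ≅ ℤ_66 (CRT)

Yes, ℤ_6 × ℤ_11 ≅ ℤ_66


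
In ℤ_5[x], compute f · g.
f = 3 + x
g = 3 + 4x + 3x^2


Expand and collect like terms; reduce coefficients mod 5:
x^0: 3·3 = 9 ≡ 4 (mod 5)
x^1: 3·4 + 1·3 = 15 ≡ 0 (mod 5)
x^2: 3·3 + 1·4 = 13 ≡ 3 (mod 5)
x^3: 1·3 = 3 ≡ 3 (mod 5)
Result: 4 + 3x^2 + 3x^3

f · g = 4 + 3x^2 + 3x^3


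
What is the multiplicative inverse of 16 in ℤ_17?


Use the extended Euclidean algorithm to write 1 = 16·s + 17·t; then s mod 17 is the inverse.
Euclidean algorithm:
  16 = 0·17 + 16
  17 = 1·16 + 1
  16 = 16·1 + 0
gcd(16,17) = 1
Back-substitution gives: 16·(-1) + 17·(1) = 1
So 16⁻¹ ≡ -1 ≡ 16 (mod 17)
Check: 16 × 16 = 256 ≡ 1 (mod 17) ✓

16⁻¹ ≡ 16 (mod 17)
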